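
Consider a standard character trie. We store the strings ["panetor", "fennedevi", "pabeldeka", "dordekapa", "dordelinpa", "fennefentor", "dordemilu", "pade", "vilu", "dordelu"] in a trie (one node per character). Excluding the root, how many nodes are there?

54

Trace insertions, counting only characters that open a new branch:
  "panetor" → 7 new (p, a, n, e, t, o, r)
  "fennedevi" → 9 new (f, e, n, n, e, d, e, v, i)
  "pabeldeka" → prefix "pa" already present; 7 new (b, e, l, d, e, k, a)
  "dordekapa" → 9 new (d, o, r, d, e, k, a, p, a)
  "dordelinpa" → prefix "dorde" already present; 5 new (l, i, n, p, a)
  "fennefentor" → prefix "fenne" already present; 6 new (f, e, n, t, o, r)
  "dordemilu" → prefix "dorde" already present; 4 new (m, i, l, u)
  "pade" → prefix "pa" already present; 2 new (d, e)
  "vilu" → 4 new (v, i, l, u)
  "dordelu" → prefix "dordel" already present; 1 new (u)
Total nodes = 7 + 9 + 7 + 9 + 5 + 6 + 4 + 2 + 4 + 1 = 54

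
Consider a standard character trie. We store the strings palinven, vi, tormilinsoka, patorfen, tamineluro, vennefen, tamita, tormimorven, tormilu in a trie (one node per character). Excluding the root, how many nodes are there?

53

Insert word by word; a character creates a node only if that edge doesn't already exist:
  "palinven" → 8 new (p, a, l, i, n, v, e, n)
  "vi" → 2 new (v, i)
  "tormilinsoka" → 12 new (t, o, r, m, i, l, i, n, s, o, k, a)
  "patorfen" → prefix "pa" already present; 6 new (t, o, r, f, e, n)
  "tamineluro" → prefix "t" already present; 9 new (a, m, i, n, e, l, u, r, o)
  "vennefen" → prefix "v" already present; 7 new (e, n, n, e, f, e, n)
  "tamita" → prefix "tami" already present; 2 new (t, a)
  "tormimorven" → prefix "tormi" already present; 6 new (m, o, r, v, e, n)
  "tormilu" → prefix "tormil" already present; 1 new (u)
Total nodes = 8 + 2 + 12 + 6 + 9 + 7 + 2 + 6 + 1 = 53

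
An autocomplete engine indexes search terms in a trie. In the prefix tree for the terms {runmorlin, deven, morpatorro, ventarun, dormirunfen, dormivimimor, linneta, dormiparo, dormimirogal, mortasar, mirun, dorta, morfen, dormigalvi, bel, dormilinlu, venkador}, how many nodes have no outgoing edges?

Leaves are exactly the stored words that no other stored word extends.
Those words: "bel", "deven", "dormigalvi", "dormilinlu", "dormimirogal", "dormiparo", "dormirunfen", "dormivimimor", "dorta", "linneta", "mirun", "morfen", "morpatorro", "mortasar", "runmorlin", "venkador", "ventarun"
Leaf count: 17

17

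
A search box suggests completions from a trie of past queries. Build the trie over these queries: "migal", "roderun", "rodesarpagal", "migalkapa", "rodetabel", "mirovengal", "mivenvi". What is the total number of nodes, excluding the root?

For each word, the new-node count is its length minus the longest prefix already in the trie:
  "migal" → 5 new (m, i, g, a, l)
  "roderun" → 7 new (r, o, d, e, r, u, n)
  "rodesarpagal" → prefix "rode" already present; 8 new (s, a, r, p, a, g, a, l)
  "migalkapa" → prefix "migal" already present; 4 new (k, a, p, a)
  "rodetabel" → prefix "rode" already present; 5 new (t, a, b, e, l)
  "mirovengal" → prefix "mi" already present; 8 new (r, o, v, e, n, g, a, l)
  "mivenvi" → prefix "mi" already present; 5 new (v, e, n, v, i)
Total nodes = 5 + 7 + 8 + 4 + 5 + 8 + 5 = 42

42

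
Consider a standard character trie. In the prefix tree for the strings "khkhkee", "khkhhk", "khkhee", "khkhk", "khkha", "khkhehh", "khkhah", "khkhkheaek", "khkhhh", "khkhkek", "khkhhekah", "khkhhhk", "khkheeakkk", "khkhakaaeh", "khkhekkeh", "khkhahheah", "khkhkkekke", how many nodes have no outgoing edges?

12

Leaves are exactly the stored words that no other stored word extends.
Those words: "khkhahheah", "khkhakaaeh", "khkheeakkk", "khkhehh", "khkhekkeh", "khkhhekah", "khkhhhk", "khkhhk", "khkhkee", "khkhkek", "khkhkheaek", "khkhkkekke"
Leaf count: 12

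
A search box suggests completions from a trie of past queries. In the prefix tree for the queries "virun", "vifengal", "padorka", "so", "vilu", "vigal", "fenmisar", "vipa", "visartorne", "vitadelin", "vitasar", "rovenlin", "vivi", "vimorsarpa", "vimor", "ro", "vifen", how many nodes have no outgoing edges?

14

A leaf is a node with no children — equivalently, the end of a word that is not a proper prefix of any other stored word.
Those words: "fenmisar", "padorka", "rovenlin", "so", "vifengal", "vigal", "vilu", "vimorsarpa", "vipa", "virun", "visartorne", "vitadelin", "vitasar", "vivi"
Leaf count: 14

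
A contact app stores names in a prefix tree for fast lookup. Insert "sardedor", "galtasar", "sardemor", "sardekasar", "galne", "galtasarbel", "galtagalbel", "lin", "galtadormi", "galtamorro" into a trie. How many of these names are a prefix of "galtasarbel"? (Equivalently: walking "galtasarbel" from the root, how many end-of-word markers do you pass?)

2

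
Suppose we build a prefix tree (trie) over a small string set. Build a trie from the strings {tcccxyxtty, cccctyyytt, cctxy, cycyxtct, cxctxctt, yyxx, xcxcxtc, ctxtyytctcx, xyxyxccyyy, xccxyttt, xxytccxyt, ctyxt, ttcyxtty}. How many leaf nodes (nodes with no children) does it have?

13

A leaf is a node with no children — equivalently, the end of a word that is not a proper prefix of any other stored word.
Those words: "cccctyyytt", "cctxy", "ctxtyytctcx", "ctyxt", "cxctxctt", "cycyxtct", "tcccxyxtty", "ttcyxtty", "xccxyttt", "xcxcxtc", "xxytccxyt", "xyxyxccyyy", "yyxx"
Leaf count: 13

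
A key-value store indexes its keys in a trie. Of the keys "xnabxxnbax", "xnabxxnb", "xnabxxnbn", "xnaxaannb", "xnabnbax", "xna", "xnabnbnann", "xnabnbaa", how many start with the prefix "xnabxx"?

3

Filter for entries beginning with "xnabxx":
Words under "xnabxx": xnabxxnb, xnabxxnbax, xnabxxnbn
Count: 3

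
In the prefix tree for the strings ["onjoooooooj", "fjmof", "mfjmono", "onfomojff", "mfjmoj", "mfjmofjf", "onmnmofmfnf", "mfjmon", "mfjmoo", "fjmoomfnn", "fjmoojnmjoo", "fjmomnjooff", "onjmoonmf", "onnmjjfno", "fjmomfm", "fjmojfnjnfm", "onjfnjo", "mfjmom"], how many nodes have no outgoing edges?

17

A leaf is a node with no children — equivalently, the end of a word that is not a proper prefix of any other stored word.
Those words: "fjmof", "fjmojfnjnfm", "fjmomfm", "fjmomnjooff", "fjmoojnmjoo", "fjmoomfnn", "mfjmofjf", "mfjmoj", "mfjmom", "mfjmono", "mfjmoo", "onfomojff", "onjfnjo", "onjmoonmf", "onjoooooooj", "onmnmofmfnf", "onnmjjfno"
Leaf count: 17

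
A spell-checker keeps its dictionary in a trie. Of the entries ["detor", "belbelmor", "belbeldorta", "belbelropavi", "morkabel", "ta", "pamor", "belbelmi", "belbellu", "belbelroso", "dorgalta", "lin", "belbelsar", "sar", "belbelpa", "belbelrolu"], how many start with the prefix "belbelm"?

2

Traverse to the node for "belbelm", then collect every word in that subtree.
Words under "belbelm": belbelmi, belbelmor
Count: 2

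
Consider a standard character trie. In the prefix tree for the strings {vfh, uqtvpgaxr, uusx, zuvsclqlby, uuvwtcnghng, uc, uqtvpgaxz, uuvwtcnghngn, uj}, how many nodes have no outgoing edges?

8

A leaf is a node with no children — equivalently, the end of a word that is not a proper prefix of any other stored word.
Those words: "uc", "uj", "uqtvpgaxr", "uqtvpgaxz", "uusx", "uuvwtcnghngn", "vfh", "zuvsclqlby"
Leaf count: 8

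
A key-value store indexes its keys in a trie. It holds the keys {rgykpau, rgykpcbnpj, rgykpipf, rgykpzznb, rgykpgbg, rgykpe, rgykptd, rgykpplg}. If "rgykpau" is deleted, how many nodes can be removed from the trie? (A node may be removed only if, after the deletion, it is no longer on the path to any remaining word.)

2

After clearing the end-marker at "rgykpau", prune upward until reaching a node still needed by another word.
The suffix "au" (2 nodes) is used only by "rgykpau"; the node for "rgykp" still has the child "c", so pruning stops there.
Nodes removed: 2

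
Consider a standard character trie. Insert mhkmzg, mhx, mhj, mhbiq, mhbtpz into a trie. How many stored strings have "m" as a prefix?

5

Filter for entries beginning with "m":
Words under "m": mhbiq, mhbtpz, mhj, mhkmzg, mhx
Count: 5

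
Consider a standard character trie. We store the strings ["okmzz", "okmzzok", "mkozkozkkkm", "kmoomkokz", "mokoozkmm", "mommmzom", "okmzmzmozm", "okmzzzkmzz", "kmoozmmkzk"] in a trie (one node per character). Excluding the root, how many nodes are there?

Trace insertions, counting only characters that open a new branch:
  "okmzz" → 5 new (o, k, m, z, z)
  "okmzzok" → prefix "okmzz" already present; 2 new (o, k)
  "mkozkozkkkm" → 11 new (m, k, o, z, k, o, z, k, k, k, m)
  "kmoomkokz" → 9 new (k, m, o, o, m, k, o, k, z)
  "mokoozkmm" → prefix "m" already present; 8 new (o, k, o, o, z, k, m, m)
  "mommmzom" → prefix "mo" already present; 6 new (m, m, m, z, o, m)
  "okmzmzmozm" → prefix "okmz" already present; 6 new (m, z, m, o, z, m)
  "okmzzzkmzz" → prefix "okmzz" already present; 5 new (z, k, m, z, z)
  "kmoozmmkzk" → prefix "kmoo" already present; 6 new (z, m, m, k, z, k)
Total nodes = 5 + 2 + 11 + 9 + 8 + 6 + 6 + 5 + 6 = 58

58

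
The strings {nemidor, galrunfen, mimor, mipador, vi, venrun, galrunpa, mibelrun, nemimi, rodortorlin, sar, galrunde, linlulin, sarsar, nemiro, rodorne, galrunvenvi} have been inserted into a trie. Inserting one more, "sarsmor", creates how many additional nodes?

3

Walking "sarsmor" from the root, the first 4 characters ("sars") follow existing edges; "m" is the first miss.
New nodes needed: |"sarsmor"| − 4 = 7 − 4 = 3.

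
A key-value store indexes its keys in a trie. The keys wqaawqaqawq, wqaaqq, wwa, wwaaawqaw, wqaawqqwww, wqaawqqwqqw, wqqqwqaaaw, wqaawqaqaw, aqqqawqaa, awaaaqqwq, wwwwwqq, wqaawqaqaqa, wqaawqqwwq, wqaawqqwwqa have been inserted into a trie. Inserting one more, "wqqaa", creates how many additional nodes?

The longest prefix of "wqqaa" already in the trie is "wqq" (length 3).
So 5 − 3 = 2 new nodes.

2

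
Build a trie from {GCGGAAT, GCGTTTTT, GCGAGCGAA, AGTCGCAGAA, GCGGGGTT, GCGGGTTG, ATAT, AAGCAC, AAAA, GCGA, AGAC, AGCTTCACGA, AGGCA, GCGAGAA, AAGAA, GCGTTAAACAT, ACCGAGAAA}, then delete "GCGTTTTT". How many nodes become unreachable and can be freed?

A node on "GCGTTTTT"'s path can go only if nothing else ends at it or branches off below it.
The suffix "TTT" (3 nodes) is used only by "GCGTTTTT"; the node for "GCGTT" still has the child "A", so pruning stops there.
Nodes removed: 3

3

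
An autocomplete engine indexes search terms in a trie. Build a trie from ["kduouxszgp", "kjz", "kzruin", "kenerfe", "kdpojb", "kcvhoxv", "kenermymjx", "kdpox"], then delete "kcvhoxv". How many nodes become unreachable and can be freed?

6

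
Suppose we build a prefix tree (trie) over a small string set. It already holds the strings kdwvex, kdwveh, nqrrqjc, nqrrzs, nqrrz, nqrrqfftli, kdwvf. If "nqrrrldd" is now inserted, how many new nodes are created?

The longest prefix of "nqrrrldd" already in the trie is "nqrr" (length 4).
New nodes needed: |"nqrrrldd"| − 4 = 8 − 4 = 4.

4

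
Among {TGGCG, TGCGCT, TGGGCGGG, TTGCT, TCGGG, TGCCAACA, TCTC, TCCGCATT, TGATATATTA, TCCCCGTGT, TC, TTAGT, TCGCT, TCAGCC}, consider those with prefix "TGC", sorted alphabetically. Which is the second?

Words with prefix "TGC", in lexicographic order: "TGCCAACA", "TGCGCT"
Position 2: TGCGCT

TGCGCT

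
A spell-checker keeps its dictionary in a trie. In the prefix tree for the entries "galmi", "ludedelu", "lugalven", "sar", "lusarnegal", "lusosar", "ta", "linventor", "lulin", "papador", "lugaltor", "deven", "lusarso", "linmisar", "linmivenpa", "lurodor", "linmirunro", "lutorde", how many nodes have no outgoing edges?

18

A leaf is a node with no children — equivalently, the end of a word that is not a proper prefix of any other stored word.
Those words: "deven", "galmi", "linmirunro", "linmisar", "linmivenpa", "linventor", "ludedelu", "lugaltor", "lugalven", "lulin", "lurodor", "lusarnegal", "lusarso", "lusosar", "lutorde", "papador", "sar", "ta"
Leaf count: 18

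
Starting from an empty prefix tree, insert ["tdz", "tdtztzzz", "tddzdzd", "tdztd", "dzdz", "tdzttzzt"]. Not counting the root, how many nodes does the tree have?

24

Count nodes per top-level branch (shared prefixes stored once):
  'd'-branch (dzdz): 4 nodes
  't'-branch (tddzdzd, tdtztzzz, tdz, tdztd, tdzttzzt): 20 nodes
Sum: 24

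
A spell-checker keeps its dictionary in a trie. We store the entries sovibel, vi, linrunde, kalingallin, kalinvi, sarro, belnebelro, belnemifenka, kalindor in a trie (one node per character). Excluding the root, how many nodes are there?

Count nodes per top-level branch (shared prefixes stored once):
  'b'-branch (belnebelro, belnemifenka): 17 nodes
  'k'-branch (kalindor, kalingallin, kalinvi): 16 nodes
  'l'-branch (linrunde): 8 nodes
  's'-branch (sarro, sovibel): 11 nodes
  'v'-branch (vi): 2 nodes
Sum: 54

54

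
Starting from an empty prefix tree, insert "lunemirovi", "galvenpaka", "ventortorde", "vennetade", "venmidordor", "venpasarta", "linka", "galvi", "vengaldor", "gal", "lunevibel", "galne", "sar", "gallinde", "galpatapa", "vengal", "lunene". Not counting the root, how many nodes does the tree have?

For each word, the new-node count is its length minus the longest prefix already in the trie:
  "lunemirovi" → 10 new (l, u, n, e, m, i, r, o, v, i)
  "galvenpaka" → 10 new (g, a, l, v, e, n, p, a, k, a)
  "ventortorde" → 11 new (v, e, n, t, o, r, t, o, r, d, e)
  "vennetade" → prefix "ven" already present; 6 new (n, e, t, a, d, e)
  "venmidordor" → prefix "ven" already present; 8 new (m, i, d, o, r, d, o, r)
  "venpasarta" → prefix "ven" already present; 7 new (p, a, s, a, r, t, a)
  "linka" → prefix "l" already present; 4 new (i, n, k, a)
  "galvi" → prefix "galv" already present; 1 new (i)
  "vengaldor" → prefix "ven" already present; 6 new (g, a, l, d, o, r)
  "gal" → prefix "gal" already present; 0 new (none)
  "lunevibel" → prefix "lune" already present; 5 new (v, i, b, e, l)
  "galne" → prefix "gal" already present; 2 new (n, e)
  "sar" → 3 new (s, a, r)
  "gallinde" → prefix "gal" already present; 5 new (l, i, n, d, e)
  "galpatapa" → prefix "gal" already present; 6 new (p, a, t, a, p, a)
  "vengal" → prefix "vengal" already present; 0 new (none)
  "lunene" → prefix "lune" already present; 2 new (n, e)
Total nodes = 10 + 10 + 11 + 6 + 8 + 7 + 4 + 1 + 6 + 0 + 5 + 2 + 3 + 5 + 6 + 0 + 2 = 86

86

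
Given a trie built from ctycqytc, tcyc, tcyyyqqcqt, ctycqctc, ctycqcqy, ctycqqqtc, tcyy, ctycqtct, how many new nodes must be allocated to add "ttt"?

2

Walking "ttt" from the root, the first 1 characters ("t") follow existing edges; "t" is the first miss.
New nodes needed: |"ttt"| − 1 = 3 − 1 = 2.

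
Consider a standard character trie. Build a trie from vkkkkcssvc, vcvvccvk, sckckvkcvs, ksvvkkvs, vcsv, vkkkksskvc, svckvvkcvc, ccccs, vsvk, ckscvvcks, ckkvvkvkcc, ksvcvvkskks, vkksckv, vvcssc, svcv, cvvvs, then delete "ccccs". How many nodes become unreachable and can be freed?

4

After clearing the end-marker at "ccccs", prune upward until reaching a node still needed by another word.
The suffix "cccs" (4 nodes) is used only by "ccccs"; the node for "c" still has the child "k", so pruning stops there.
Nodes removed: 4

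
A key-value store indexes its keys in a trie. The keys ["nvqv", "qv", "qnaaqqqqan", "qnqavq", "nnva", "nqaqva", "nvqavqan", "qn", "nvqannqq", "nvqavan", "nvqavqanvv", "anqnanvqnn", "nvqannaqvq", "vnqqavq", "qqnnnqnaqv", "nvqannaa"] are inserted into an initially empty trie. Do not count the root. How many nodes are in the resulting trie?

71

Trace insertions, counting only characters that open a new branch:
  "nvqv" → 4 new (n, v, q, v)
  "qv" → 2 new (q, v)
  "qnaaqqqqan" → prefix "q" already present; 9 new (n, a, a, q, q, q, q, a, n)
  "qnqavq" → prefix "qn" already present; 4 new (q, a, v, q)
  "nnva" → prefix "n" already present; 3 new (n, v, a)
  "nqaqva" → prefix "n" already present; 5 new (q, a, q, v, a)
  "nvqavqan" → prefix "nvq" already present; 5 new (a, v, q, a, n)
  "qn" → prefix "qn" already present; 0 new (none)
  "nvqannqq" → prefix "nvqa" already present; 4 new (n, n, q, q)
  "nvqavan" → prefix "nvqav" already present; 2 new (a, n)
  "nvqavqanvv" → prefix "nvqavqan" already present; 2 new (v, v)
  "anqnanvqnn" → 10 new (a, n, q, n, a, n, v, q, n, n)
  "nvqannaqvq" → prefix "nvqann" already present; 4 new (a, q, v, q)
  "vnqqavq" → 7 new (v, n, q, q, a, v, q)
  "qqnnnqnaqv" → prefix "q" already present; 9 new (q, n, n, n, q, n, a, q, v)
  "nvqannaa" → prefix "nvqanna" already present; 1 new (a)
Total nodes = 4 + 2 + 9 + 4 + 3 + 5 + 5 + 0 + 4 + 2 + 2 + 10 + 4 + 7 + 9 + 1 = 71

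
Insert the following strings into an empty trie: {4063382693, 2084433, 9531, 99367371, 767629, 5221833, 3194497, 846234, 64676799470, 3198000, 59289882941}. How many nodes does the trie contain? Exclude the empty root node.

79

Count nodes per top-level branch (shared prefixes stored once):
  '2'-branch (2084433): 7 nodes
  '3'-branch (3194497, 3198000): 11 nodes
  '4'-branch (4063382693): 10 nodes
  '5'-branch (5221833, 59289882941): 17 nodes
  '6'-branch (64676799470): 11 nodes
  '7'-branch (767629): 6 nodes
  '8'-branch (846234): 6 nodes
  '9'-branch (9531, 99367371): 11 nodes
Sum: 79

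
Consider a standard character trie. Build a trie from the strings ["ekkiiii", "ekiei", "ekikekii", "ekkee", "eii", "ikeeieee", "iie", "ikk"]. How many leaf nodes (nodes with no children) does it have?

8

Leaves are exactly the stored words that no other stored word extends.
Those words: "eii", "ekiei", "ekikekii", "ekkee", "ekkiiii", "iie", "ikeeieee", "ikk"
Leaf count: 8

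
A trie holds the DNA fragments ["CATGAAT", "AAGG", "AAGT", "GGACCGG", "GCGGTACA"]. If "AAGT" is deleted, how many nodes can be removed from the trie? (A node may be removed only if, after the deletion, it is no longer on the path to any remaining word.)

1

Walk "AAGT" from the leaf back toward the root, removing each node that no remaining word uses.
The suffix "T" (1 node) is used only by "AAGT"; the node for "AAG" still has the child "G", so pruning stops there.
Nodes removed: 1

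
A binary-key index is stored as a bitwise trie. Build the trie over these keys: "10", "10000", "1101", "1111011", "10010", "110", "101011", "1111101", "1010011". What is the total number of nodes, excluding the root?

Trace insertions, counting only characters that open a new branch:
  "10" → 2 new (1, 0)
  "10000" → prefix "10" already present; 3 new (0, 0, 0)
  "1101" → prefix "1" already present; 3 new (1, 0, 1)
  "1111011" → prefix "11" already present; 5 new (1, 1, 0, 1, 1)
  "10010" → prefix "100" already present; 2 new (1, 0)
  "110" → prefix "110" already present; 0 new (none)
  "101011" → prefix "10" already present; 4 new (1, 0, 1, 1)
  "1111101" → prefix "1111" already present; 3 new (1, 0, 1)
  "1010011" → prefix "1010" already present; 3 new (0, 1, 1)
Total nodes = 2 + 3 + 3 + 5 + 2 + 0 + 4 + 3 + 3 = 25

25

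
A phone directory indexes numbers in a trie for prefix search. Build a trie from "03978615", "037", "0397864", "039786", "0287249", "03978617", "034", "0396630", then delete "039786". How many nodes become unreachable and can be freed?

Walk "039786" from the leaf back toward the root, removing each node that no remaining word uses.
Every node on "039786" is still needed (e.g. by "03978615"), so nothing is freed.
Nodes removed: 0

0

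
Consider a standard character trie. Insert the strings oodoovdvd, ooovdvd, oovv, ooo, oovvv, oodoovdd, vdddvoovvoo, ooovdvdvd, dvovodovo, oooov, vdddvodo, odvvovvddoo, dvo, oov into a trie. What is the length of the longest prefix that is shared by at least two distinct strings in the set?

7

The deepest shared node is where two words last agree before diverging.
e.g. "oodoovdd" and "oodoovdvd" share the prefix "oodoovd" of length 7; no pair shares a longer one.
Longest shared-prefix length: 7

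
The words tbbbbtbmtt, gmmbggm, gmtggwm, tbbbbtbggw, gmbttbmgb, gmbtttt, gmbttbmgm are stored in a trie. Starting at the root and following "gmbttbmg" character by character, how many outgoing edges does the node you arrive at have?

Follow the path "gmbttbmg" to its node, then look at its outgoing edges.
Distinct next characters after "gmbttbmg": b, m.
That node has 2 child edges.

2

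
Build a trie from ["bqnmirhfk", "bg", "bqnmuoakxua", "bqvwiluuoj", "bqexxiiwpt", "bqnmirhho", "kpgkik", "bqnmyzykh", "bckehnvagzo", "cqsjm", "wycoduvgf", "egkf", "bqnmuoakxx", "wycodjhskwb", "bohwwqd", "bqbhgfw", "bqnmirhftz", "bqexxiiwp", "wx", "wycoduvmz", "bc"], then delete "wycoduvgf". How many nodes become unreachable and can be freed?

A node on "wycoduvgf"'s path can go only if nothing else ends at it or branches off below it.
The suffix "gf" (2 nodes) is used only by "wycoduvgf"; the node for "wycoduv" still has the child "m", so pruning stops there.
Nodes removed: 2

2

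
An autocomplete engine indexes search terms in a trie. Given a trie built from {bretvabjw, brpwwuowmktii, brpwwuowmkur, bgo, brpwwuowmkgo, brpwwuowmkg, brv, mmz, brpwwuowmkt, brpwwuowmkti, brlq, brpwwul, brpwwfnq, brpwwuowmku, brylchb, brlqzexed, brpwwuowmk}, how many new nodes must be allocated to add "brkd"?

The longest prefix of "brkd" already in the trie is "br" (length 2).
Each of the 2 remaining characters creates one node.

2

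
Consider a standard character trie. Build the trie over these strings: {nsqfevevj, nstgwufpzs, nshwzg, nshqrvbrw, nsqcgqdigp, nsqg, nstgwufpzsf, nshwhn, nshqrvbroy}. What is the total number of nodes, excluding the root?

40

Count nodes per top-level branch (shared prefixes stored once):
  'n'-branch (nshqrvbroy, nshqrvbrw, nshwhn, nshwzg, nsqcgqdigp, nsqfevevj, nsqg, nstgwufpzs, nstgwufpzsf): 40 nodes
Sum: 40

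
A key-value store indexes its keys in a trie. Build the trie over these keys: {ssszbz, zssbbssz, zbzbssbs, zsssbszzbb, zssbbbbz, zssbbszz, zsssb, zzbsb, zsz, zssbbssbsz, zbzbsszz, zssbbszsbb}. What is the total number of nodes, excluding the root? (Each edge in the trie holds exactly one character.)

For each word, the new-node count is its length minus the longest prefix already in the trie:
  "ssszbz" → 6 new (s, s, s, z, b, z)
  "zssbbssz" → 8 new (z, s, s, b, b, s, s, z)
  "zbzbssbs" → prefix "z" already present; 7 new (b, z, b, s, s, b, s)
  "zsssbszzbb" → prefix "zss" already present; 7 new (s, b, s, z, z, b, b)
  "zssbbbbz" → prefix "zssbb" already present; 3 new (b, b, z)
  "zssbbszz" → prefix "zssbbs" already present; 2 new (z, z)
  "zsssb" → prefix "zsssb" already present; 0 new (none)
  "zzbsb" → prefix "z" already present; 4 new (z, b, s, b)
  "zsz" → prefix "zs" already present; 1 new (z)
  "zssbbssbsz" → prefix "zssbbss" already present; 3 new (b, s, z)
  "zbzbsszz" → prefix "zbzbss" already present; 2 new (z, z)
  "zssbbszsbb" → prefix "zssbbsz" already present; 3 new (s, b, b)
Total nodes = 6 + 8 + 7 + 7 + 3 + 2 + 0 + 4 + 1 + 3 + 2 + 3 = 46

46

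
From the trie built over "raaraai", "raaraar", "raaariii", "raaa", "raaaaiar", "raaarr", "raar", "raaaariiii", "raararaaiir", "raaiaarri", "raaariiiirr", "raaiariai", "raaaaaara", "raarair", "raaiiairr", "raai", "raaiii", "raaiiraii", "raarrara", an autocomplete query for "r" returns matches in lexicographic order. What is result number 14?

DFS of the "r" subtree visits, in order: "raaa", "raaaaaara", "raaaaiar", "raaaariiii", "raaariii", "raaariiiirr", "raaarr", "raai", "raaiaarri", "raaiariai", "raaiiairr", "raaiii", "raaiiraii", "raar", "raaraai", "raaraar", "raarair", "raararaaiir", "raarrara"
Position 14: raar

raar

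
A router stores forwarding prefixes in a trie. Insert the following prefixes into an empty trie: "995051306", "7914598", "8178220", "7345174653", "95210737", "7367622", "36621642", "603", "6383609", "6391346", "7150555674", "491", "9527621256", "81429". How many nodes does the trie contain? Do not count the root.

88

Trace insertions, counting only characters that open a new branch:
  "995051306" → 9 new (9, 9, 5, 0, 5, 1, 3, 0, 6)
  "7914598" → 7 new (7, 9, 1, 4, 5, 9, 8)
  "8178220" → 7 new (8, 1, 7, 8, 2, 2, 0)
  "7345174653" → prefix "7" already present; 9 new (3, 4, 5, 1, 7, 4, 6, 5, 3)
  "95210737" → prefix "9" already present; 7 new (5, 2, 1, 0, 7, 3, 7)
  "7367622" → prefix "73" already present; 5 new (6, 7, 6, 2, 2)
  "36621642" → 8 new (3, 6, 6, 2, 1, 6, 4, 2)
  "603" → 3 new (6, 0, 3)
  "6383609" → prefix "6" already present; 6 new (3, 8, 3, 6, 0, 9)
  "6391346" → prefix "63" already present; 5 new (9, 1, 3, 4, 6)
  "7150555674" → prefix "7" already present; 9 new (1, 5, 0, 5, 5, 5, 6, 7, 4)
  "491" → 3 new (4, 9, 1)
  "9527621256" → prefix "952" already present; 7 new (7, 6, 2, 1, 2, 5, 6)
  "81429" → prefix "81" already present; 3 new (4, 2, 9)
Total nodes = 9 + 7 + 7 + 9 + 7 + 5 + 8 + 3 + 6 + 5 + 9 + 3 + 7 + 3 = 88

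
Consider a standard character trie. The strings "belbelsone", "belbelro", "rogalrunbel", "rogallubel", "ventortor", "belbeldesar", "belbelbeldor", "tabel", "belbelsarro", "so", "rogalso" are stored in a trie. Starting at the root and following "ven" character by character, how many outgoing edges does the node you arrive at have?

Walk "ven" from the root, arriving at one node.
Distinct next characters after "ven": t.
That node has 1 child edge.

1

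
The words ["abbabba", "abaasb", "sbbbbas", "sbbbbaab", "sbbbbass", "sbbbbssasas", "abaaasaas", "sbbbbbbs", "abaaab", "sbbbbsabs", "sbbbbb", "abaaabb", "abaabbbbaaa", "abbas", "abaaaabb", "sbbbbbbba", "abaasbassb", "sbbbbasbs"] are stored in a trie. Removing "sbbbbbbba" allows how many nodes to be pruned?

2

A node on "sbbbbbbba"'s path can go only if nothing else ends at it or branches off below it.
The suffix "ba" (2 nodes) is used only by "sbbbbbbba"; the node for "sbbbbbb" still has the child "s", so pruning stops there.
Nodes removed: 2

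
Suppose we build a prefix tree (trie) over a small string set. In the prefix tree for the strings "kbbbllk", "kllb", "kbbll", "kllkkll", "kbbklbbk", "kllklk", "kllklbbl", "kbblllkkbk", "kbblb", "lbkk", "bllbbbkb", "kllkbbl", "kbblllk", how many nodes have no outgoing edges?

A leaf is a node with no children — equivalently, the end of a word that is not a proper prefix of any other stored word.
Those words: "bllbbbkb", "kbbbllk", "kbbklbbk", "kbblb", "kbblllkkbk", "kllb", "kllkbbl", "kllkkll", "kllklbbl", "kllklk", "lbkk"
Leaf count: 11

11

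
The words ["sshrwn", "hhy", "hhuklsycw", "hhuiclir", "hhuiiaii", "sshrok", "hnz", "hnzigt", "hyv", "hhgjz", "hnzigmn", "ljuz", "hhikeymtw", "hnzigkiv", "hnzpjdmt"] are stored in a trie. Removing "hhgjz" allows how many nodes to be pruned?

3

A node on "hhgjz"'s path can go only if nothing else ends at it or branches off below it.
The suffix "gjz" (3 nodes) is used only by "hhgjz"; the node for "hh" still has the child "y", so pruning stops there.
Nodes removed: 3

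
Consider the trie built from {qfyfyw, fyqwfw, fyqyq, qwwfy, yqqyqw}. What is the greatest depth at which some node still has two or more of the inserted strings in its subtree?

The deepest shared node is where two words last agree before diverging.
"fyqwfw" and "fyqyq" agree on "fyq" (3 characters) before diverging; nothing deeper is shared.
Longest shared-prefix length: 3

3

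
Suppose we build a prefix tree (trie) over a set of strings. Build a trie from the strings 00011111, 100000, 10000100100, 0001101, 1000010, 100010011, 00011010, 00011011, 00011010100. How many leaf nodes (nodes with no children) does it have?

6

Leaves are exactly the stored words that no other stored word extends.
Those words: "00011010100", "00011011", "00011111", "100000", "10000100100", "100010011"
Leaf count: 6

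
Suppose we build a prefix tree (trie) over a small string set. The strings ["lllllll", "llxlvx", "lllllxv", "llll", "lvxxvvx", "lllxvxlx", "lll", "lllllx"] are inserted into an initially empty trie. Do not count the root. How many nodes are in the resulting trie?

Insert word by word; a character creates a node only if that edge doesn't already exist:
  "lllllll" → 7 new (l, l, l, l, l, l, l)
  "llxlvx" → prefix "ll" already present; 4 new (x, l, v, x)
  "lllllxv" → prefix "lllll" already present; 2 new (x, v)
  "llll" → prefix "llll" already present; 0 new (none)
  "lvxxvvx" → prefix "l" already present; 6 new (v, x, x, v, v, x)
  "lllxvxlx" → prefix "lll" already present; 5 new (x, v, x, l, x)
  "lll" → prefix "lll" already present; 0 new (none)
  "lllllx" → prefix "lllllx" already present; 0 new (none)
Total nodes = 7 + 4 + 2 + 0 + 6 + 5 + 0 + 0 = 24

24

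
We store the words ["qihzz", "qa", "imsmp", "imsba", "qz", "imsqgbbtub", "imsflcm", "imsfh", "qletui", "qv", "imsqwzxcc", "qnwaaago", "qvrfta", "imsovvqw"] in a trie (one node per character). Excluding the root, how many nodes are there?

53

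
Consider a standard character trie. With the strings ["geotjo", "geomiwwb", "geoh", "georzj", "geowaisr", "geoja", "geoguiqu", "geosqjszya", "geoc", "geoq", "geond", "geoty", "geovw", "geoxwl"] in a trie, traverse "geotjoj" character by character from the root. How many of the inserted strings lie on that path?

Check each prefix of "geotjoj" against the stored set — each match is an end-marker on the path.
Prefixes of the query that are stored words: "geotjo"
Count: 1

1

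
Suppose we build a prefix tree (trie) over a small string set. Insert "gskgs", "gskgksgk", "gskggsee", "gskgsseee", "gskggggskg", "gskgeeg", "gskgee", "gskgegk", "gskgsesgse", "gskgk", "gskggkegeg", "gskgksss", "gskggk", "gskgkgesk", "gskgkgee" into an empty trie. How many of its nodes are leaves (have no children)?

11

Leaves are exactly the stored words that no other stored word extends.
Those words: "gskgeeg", "gskgegk", "gskggggskg", "gskggkegeg", "gskggsee", "gskgkgee", "gskgkgesk", "gskgksgk", "gskgksss", "gskgsesgse", "gskgsseee"
Leaf count: 11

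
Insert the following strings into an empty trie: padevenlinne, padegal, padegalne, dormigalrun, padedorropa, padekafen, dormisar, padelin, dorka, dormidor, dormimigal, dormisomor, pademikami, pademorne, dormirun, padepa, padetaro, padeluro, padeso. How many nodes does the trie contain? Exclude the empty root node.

84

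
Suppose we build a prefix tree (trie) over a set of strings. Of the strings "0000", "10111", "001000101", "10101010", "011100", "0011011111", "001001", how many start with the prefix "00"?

4

Walk to "00"; the words in its subtree are exactly those with that prefix.
Matches: "0000", "001000101", "001001", "0011011111"
Count: 4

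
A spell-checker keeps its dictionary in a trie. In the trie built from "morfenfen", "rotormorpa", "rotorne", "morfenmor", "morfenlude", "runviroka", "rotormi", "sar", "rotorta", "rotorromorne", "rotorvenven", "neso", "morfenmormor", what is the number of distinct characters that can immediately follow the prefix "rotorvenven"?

0

Walk "rotorvenven" from the root, arriving at one node.
No stored string extends past "rotorvenven".
That node has 0 child edges.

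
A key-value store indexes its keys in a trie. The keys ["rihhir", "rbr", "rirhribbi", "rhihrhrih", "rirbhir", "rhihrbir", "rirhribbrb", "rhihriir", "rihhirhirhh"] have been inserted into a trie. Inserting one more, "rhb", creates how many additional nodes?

Walking "rhb" from the root, the first 2 characters ("rh") follow existing edges; "b" is the first miss.
So 3 − 2 = 1 new nodes.

1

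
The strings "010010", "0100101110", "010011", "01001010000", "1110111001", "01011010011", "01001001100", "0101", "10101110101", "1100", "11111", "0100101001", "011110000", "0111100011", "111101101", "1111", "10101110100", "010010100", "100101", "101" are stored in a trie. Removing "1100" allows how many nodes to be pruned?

After clearing the end-marker at "1100", prune upward until reaching a node still needed by another word.
The suffix "00" (2 nodes) is used only by "1100"; the node for "11" still has the child "1", so pruning stops there.
Nodes removed: 2

2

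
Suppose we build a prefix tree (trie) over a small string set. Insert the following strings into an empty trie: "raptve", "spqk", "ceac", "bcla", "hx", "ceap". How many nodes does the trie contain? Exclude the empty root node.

21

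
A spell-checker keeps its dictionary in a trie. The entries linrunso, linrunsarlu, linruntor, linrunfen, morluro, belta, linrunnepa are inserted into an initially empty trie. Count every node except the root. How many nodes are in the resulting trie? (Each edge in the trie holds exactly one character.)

Count nodes per top-level branch (shared prefixes stored once):
  'b'-branch (belta): 5 nodes
  'l'-branch (linrunfen, linrunnepa, linrunsarlu, linrunso, linruntor): 22 nodes
  'm'-branch (morluro): 7 nodes
Sum: 34

34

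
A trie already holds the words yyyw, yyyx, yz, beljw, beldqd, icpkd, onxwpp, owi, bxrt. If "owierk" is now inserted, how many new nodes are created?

"owi" is already a path in the trie; the remaining "erk" must be added.
Each of the 3 remaining characters creates one node.

3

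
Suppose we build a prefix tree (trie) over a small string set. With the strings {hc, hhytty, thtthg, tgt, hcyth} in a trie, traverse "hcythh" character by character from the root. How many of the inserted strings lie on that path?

Walk "hcythh" from the root; an end-of-word marker is hit whenever a stored word is a prefix of "hcythh".
Prefixes of the query that are stored words: "hc", "hcyth"
Count: 2

2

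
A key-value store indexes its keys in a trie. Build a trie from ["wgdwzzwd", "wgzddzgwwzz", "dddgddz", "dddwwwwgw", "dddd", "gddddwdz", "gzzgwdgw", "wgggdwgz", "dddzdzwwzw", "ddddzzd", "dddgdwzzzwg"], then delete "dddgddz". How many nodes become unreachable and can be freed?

2

Walk "dddgddz" from the leaf back toward the root, removing each node that no remaining word uses.
The suffix "dz" (2 nodes) is used only by "dddgddz"; the node for "dddgd" still has the child "w", so pruning stops there.
Nodes removed: 2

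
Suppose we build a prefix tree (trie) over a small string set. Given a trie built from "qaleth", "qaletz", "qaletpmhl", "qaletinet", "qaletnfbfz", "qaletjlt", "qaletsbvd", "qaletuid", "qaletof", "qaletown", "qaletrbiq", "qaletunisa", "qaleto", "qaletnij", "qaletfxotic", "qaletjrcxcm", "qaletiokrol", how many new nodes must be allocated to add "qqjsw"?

4

Walking "qqjsw" from the root, the first 1 characters ("q") follow existing edges; "q" is the first miss.
Each of the 4 remaining characters creates one node.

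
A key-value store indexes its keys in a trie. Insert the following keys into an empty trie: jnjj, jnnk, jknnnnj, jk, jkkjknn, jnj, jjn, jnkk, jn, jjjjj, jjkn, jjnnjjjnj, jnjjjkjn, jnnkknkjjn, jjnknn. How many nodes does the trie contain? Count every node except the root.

45

Insert word by word; a character creates a node only if that edge doesn't already exist:
  "jnjj" → 4 new (j, n, j, j)
  "jnnk" → prefix "jn" already present; 2 new (n, k)
  "jknnnnj" → prefix "j" already present; 6 new (k, n, n, n, n, j)
  "jk" → prefix "jk" already present; 0 new (none)
  "jkkjknn" → prefix "jk" already present; 5 new (k, j, k, n, n)
  "jnj" → prefix "jnj" already present; 0 new (none)
  "jjn" → prefix "j" already present; 2 new (j, n)
  "jnkk" → prefix "jn" already present; 2 new (k, k)
  "jn" → prefix "jn" already present; 0 new (none)
  "jjjjj" → prefix "jj" already present; 3 new (j, j, j)
  "jjkn" → prefix "jj" already present; 2 new (k, n)
  "jjnnjjjnj" → prefix "jjn" already present; 6 new (n, j, j, j, n, j)
  "jnjjjkjn" → prefix "jnjj" already present; 4 new (j, k, j, n)
  "jnnkknkjjn" → prefix "jnnk" already present; 6 new (k, n, k, j, j, n)
  "jjnknn" → prefix "jjn" already present; 3 new (k, n, n)
Total nodes = 4 + 2 + 6 + 0 + 5 + 0 + 2 + 2 + 0 + 3 + 2 + 6 + 4 + 6 + 3 = 45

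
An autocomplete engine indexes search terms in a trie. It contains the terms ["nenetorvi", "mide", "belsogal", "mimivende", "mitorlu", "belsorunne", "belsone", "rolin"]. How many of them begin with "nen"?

1

Filter for entries beginning with "nen":
Words under "nen": nenetorvi
Count: 1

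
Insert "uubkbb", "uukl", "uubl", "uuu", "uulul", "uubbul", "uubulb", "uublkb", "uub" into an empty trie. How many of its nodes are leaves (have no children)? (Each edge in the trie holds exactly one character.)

7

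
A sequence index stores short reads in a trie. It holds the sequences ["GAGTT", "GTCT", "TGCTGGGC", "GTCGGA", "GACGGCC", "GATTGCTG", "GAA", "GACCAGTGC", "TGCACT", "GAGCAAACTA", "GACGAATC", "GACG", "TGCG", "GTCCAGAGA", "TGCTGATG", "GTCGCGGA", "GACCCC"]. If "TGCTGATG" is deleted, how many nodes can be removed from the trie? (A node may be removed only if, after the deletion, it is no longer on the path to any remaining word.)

A node on "TGCTGATG"'s path can go only if nothing else ends at it or branches off below it.
The suffix "ATG" (3 nodes) is used only by "TGCTGATG"; the node for "TGCTG" still has the child "G", so pruning stops there.
Nodes removed: 3

3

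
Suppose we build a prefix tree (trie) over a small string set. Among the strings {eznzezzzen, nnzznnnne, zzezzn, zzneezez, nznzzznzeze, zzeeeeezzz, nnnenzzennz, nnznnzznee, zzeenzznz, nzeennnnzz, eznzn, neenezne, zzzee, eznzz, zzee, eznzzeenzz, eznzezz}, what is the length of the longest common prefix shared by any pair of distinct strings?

7

Equivalently: take the maximum, over all pairs, of their longest common prefix length.
"eznzezz" and "eznzezzzen" agree on "eznzezz" (7 characters) before diverging; nothing deeper is shared.
Longest shared-prefix length: 7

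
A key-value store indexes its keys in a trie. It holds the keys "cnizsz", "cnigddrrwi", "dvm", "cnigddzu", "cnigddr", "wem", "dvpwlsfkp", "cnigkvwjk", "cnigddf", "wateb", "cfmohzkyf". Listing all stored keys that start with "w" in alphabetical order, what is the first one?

Filter for "w…" and sort: "wateb", "wem"
The 1st is wateb.

wateb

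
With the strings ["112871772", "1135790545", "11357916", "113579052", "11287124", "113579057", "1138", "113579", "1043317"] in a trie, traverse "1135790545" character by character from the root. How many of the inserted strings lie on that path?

2

Check each prefix of "1135790545" against the stored set — each match is an end-marker on the path.
Prefixes of the query that are stored words: "113579", "1135790545"
Count: 2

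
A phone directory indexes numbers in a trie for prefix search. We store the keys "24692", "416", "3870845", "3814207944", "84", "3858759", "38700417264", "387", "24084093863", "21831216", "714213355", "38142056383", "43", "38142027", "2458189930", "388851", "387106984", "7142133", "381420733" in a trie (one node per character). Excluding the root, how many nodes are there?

90

Insert word by word; a character creates a node only if that edge doesn't already exist:
  "24692" → 5 new (2, 4, 6, 9, 2)
  "416" → 3 new (4, 1, 6)
  "3870845" → 7 new (3, 8, 7, 0, 8, 4, 5)
  "3814207944" → prefix "38" already present; 8 new (1, 4, 2, 0, 7, 9, 4, 4)
  "84" → 2 new (8, 4)
  "3858759" → prefix "38" already present; 5 new (5, 8, 7, 5, 9)
  "38700417264" → prefix "3870" already present; 7 new (0, 4, 1, 7, 2, 6, 4)
  "387" → prefix "387" already present; 0 new (none)
  "24084093863" → prefix "24" already present; 9 new (0, 8, 4, 0, 9, 3, 8, 6, 3)
  "21831216" → prefix "2" already present; 7 new (1, 8, 3, 1, 2, 1, 6)
  "714213355" → 9 new (7, 1, 4, 2, 1, 3, 3, 5, 5)
  "38142056383" → prefix "381420" already present; 5 new (5, 6, 3, 8, 3)
  "43" → prefix "4" already present; 1 new (3)
  "38142027" → prefix "381420" already present; 2 new (2, 7)
  "2458189930" → prefix "24" already present; 8 new (5, 8, 1, 8, 9, 9, 3, 0)
  "388851" → prefix "38" already present; 4 new (8, 8, 5, 1)
  "387106984" → prefix "387" already present; 6 new (1, 0, 6, 9, 8, 4)
  "7142133" → prefix "7142133" already present; 0 new (none)
  "381420733" → prefix "3814207" already present; 2 new (3, 3)
Total nodes = 5 + 3 + 7 + 8 + 2 + 5 + 7 + 0 + 9 + 7 + 9 + 5 + 1 + 2 + 8 + 4 + 6 + 0 + 2 = 90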